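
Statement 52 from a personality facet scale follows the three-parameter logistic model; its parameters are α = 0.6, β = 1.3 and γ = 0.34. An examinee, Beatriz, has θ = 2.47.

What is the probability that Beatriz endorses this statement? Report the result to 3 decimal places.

0.781

P(θ) = γ + (1 − γ) · 1 / (1 + exp(−α(θ − β)))
Exponent: 0.6 × (2.47 − 1.3) = 0.7020
1/(1 + e^{-0.7020}) = 0.6686
P = 0.34 + 0.66 × 0.6686 = 0.7813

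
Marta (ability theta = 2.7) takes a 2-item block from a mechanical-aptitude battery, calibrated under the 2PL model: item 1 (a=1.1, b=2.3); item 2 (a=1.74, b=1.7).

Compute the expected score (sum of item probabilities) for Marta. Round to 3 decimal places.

1.459

P(theta) = 1 / (1 + exp(−a(theta − b)))
P_1 = 1/(1+e^{-0.4400}) = 0.6083
P_2 = 1/(1+e^{-1.7400}) = 0.8507
E[score] = 0.6083 + 0.8507 = 1.4589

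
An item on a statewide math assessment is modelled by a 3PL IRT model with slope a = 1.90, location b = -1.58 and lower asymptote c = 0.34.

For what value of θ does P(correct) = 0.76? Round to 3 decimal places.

-1.285

P(θ) = c + (1 − c) · 1 / (1 + exp(−a(θ − b)))
Remove guessing floor: (0.76 − 0.34)/(1 − 0.34) = 0.6364
logit = ln(0.6364/0.3636) = 0.5596
θ = b + logit/(a) = -1.58 + 0.5596/1.9000 = -1.2855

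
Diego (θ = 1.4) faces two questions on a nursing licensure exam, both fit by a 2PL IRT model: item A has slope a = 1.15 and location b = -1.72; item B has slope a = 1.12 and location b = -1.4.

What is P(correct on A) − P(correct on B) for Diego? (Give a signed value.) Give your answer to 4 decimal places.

0.0147

P(θ) = 1 / (1 + exp(−a(θ − b)))
P_A = 0.9731
P_B = 0.9584
P_A − P_B = 0.0147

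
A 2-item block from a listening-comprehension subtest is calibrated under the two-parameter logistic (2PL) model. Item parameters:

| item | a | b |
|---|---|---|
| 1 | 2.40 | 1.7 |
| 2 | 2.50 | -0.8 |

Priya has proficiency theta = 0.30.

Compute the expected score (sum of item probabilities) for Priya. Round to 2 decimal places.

P(theta) = 1 / (1 + exp(−a(theta − b)))
P_1 = 1/(1+e^{3.3600}) = 0.0336
P_2 = 1/(1+e^{-2.7500}) = 0.9399
E[score] = 0.0336 + 0.9399 = 0.9735

0.97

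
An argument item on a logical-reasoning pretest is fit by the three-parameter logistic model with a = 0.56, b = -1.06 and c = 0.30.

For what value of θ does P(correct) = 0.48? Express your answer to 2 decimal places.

P(θ) = c + (1 − c) · 1 / (1 + exp(−a(θ − b)))
Remove guessing floor: (0.48 − 0.30)/(1 − 0.30) = 0.2571
logit = ln(0.2571/0.7429) = -1.0609
θ = b + logit/(a) = -1.06 + (-1.0609)/0.5600 = -2.9544

-2.95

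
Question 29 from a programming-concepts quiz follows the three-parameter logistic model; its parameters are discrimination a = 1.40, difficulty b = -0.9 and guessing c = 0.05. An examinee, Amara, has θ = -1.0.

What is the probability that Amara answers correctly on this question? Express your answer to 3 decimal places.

P(θ) = c + (1 − c) · 1 / (1 + exp(−a(θ − b)))
Exponent: 1.40 × (-1.0 − (-0.9)) = -0.1400
1/(1 + e^{0.1400}) = 0.4651
P = 0.05 + 0.95 × 0.4651 = 0.4918

0.492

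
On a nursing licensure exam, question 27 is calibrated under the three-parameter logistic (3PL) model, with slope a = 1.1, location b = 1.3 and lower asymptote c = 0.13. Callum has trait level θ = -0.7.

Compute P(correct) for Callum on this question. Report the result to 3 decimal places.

0.217

P(θ) = c + (1 − c) · 1 / (1 + exp(−a(θ − b)))
Exponent: 1.1 × (-0.7 − 1.3) = -2.2000
1/(1 + e^{2.2000}) = 0.0998
P = 0.13 + 0.87 × 0.0998 = 0.2168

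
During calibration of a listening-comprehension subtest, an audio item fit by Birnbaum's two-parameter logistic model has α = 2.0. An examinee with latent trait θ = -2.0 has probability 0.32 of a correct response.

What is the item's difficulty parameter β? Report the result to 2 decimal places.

P(θ) = 1 / (1 + exp(−α(θ − β)))
logit(0.32) = ln(0.32/0.68) = -0.7538
β = θ − logit/(α) = -2.0 − (-0.7538)/2.0000 = -1.6231

-1.62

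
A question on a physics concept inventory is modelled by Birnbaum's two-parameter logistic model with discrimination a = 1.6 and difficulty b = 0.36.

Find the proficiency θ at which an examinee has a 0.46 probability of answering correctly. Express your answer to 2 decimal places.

0.26

P(θ) = 1 / (1 + exp(−a(θ − b)))
logit = ln(0.4600/0.5400) = -0.1603
θ = b + logit/(a) = 0.36 + (-0.1603)/1.6000 = 0.2598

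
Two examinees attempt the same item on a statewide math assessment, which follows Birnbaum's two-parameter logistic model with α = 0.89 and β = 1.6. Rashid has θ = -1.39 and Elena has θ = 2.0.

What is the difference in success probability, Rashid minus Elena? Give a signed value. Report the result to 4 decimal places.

-0.5228

P(θ) = 1 / (1 + exp(−α(θ − β)))
P(Rashid) = 0.0653  [exponent -2.6611]
P(Elena) = 0.5881  [exponent 0.3560]
Difference = 0.0653 − 0.5881 = -0.5228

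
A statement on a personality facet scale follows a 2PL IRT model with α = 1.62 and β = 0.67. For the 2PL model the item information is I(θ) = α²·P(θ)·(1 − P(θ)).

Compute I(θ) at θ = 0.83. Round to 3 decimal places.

0.645

P = 1/(1+e^{-0.2592}) = 0.5644
P(1−P) = 0.5644 × 0.4356 = 0.2458
I = α² × P(1−P) = 1.62² × 0.2458 = 0.64520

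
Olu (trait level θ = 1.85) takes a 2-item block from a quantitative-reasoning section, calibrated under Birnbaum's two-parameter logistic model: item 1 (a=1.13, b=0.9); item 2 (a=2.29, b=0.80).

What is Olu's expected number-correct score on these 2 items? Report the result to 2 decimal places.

1.66

P(θ) = 1 / (1 + exp(−a(θ − b)))
P_1 = 1/(1+e^{-1.0735}) = 0.7453
P_2 = 1/(1+e^{-2.4045}) = 0.9172
E[score] = 0.7453 + 0.9172 = 1.6624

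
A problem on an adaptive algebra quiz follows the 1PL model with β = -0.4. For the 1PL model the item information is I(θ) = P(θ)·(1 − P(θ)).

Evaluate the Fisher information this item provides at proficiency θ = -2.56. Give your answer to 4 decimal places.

P = 1/(1+e^{2.1600}) = 0.1034
P(1−P) = 0.1034 × 0.8966 = 0.0927
I = P(1−P) = 0.09271

0.0927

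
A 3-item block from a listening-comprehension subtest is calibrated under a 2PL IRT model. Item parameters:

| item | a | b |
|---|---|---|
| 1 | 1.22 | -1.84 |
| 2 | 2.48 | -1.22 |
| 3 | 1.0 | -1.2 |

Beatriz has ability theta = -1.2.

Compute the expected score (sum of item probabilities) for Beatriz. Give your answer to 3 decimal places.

P(theta) = 1 / (1 + exp(−a(theta − b)))
P_1 = 1/(1+e^{-0.7808}) = 0.6859
P_2 = 1/(1+e^{-0.0496}) = 0.5124
P_3 = 1/(1+e^{0.0000}) = 0.5000
E[score] = 0.6859 + 0.5124 + 0.5000 = 1.6982

1.698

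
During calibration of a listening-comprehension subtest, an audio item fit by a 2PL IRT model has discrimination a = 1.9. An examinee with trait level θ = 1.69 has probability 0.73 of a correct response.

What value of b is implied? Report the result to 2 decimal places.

1.17

P(θ) = 1 / (1 + exp(−a(θ − b)))
logit(0.73) = ln(0.73/0.27) = 0.9946
b = θ − logit/(a) = 1.69 − 0.9946/1.9000 = 1.1665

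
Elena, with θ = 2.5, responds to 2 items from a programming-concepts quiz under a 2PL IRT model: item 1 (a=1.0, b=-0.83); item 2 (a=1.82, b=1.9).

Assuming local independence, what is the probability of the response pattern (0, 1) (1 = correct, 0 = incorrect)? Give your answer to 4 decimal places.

0.0259

P(θ) = 1 / (1 + exp(−a(θ − b)))
P_1 = 1/(1+e^{-3.3300}) = 0.9654
P_2 = 1/(1+e^{-1.0920}) = 0.7488
L = (1−P_1) × P_2 = 0.0346 × 0.7488 = 0.02587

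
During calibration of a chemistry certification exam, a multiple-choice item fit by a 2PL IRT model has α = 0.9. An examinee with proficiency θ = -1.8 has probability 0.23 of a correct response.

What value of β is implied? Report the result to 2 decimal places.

-0.46

P(θ) = 1 / (1 + exp(−α(θ − β)))
logit(0.23) = ln(0.23/0.77) = -1.2083
β = θ − logit/(α) = -1.8 − (-1.2083)/0.9000 = -0.4574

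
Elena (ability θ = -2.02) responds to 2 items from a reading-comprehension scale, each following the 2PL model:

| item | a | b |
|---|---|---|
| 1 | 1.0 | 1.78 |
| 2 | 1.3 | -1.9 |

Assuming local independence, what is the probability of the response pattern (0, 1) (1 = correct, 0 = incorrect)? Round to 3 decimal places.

P(θ) = 1 / (1 + exp(−a(θ − b)))
P_1 = 1/(1+e^{3.8000}) = 0.0219
P_2 = 1/(1+e^{0.1560}) = 0.4611
L = (1−P_1) × P_2 = 0.9781 × 0.4611 = 0.45099

0.451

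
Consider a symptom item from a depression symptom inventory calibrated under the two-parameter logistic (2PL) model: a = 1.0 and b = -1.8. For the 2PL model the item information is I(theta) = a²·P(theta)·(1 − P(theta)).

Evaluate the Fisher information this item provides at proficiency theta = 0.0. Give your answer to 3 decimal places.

0.122

P = 1/(1+e^{-1.8000}) = 0.8581
P(1−P) = 0.8581 × 0.1419 = 0.1217
I = a² × P(1−P) = 1.0² × 0.1217 = 0.12173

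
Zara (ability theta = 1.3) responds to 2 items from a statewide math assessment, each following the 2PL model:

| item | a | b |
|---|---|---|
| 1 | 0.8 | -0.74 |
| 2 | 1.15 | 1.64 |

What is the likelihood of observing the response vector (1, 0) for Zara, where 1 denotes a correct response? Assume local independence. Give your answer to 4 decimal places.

P(theta) = 1 / (1 + exp(−a(theta − b)))
P_1 = 1/(1+e^{-1.6320}) = 0.8364
P_2 = 1/(1+e^{0.3910}) = 0.4035
L = P_1 × (1−P_2) = 0.8364 × 0.5965 = 0.49896

0.4990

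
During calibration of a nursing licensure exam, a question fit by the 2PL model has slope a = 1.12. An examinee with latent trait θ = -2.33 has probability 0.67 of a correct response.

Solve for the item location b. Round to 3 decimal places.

-2.962

P(θ) = 1 / (1 + exp(−a(θ − b)))
logit(0.67) = ln(0.67/0.33) = 0.7082
b = θ − logit/(a) = -2.33 − 0.7082/1.1200 = -2.9623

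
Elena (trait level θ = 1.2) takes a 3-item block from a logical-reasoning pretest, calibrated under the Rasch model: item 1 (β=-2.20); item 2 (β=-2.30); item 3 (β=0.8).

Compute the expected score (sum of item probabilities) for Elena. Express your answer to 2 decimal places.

2.54

P(θ) = 1 / (1 + exp(−(θ − β)))
P_1 = 1/(1+e^{-3.4000}) = 0.9677
P_2 = 1/(1+e^{-3.5000}) = 0.9707
P_3 = 1/(1+e^{-0.4000}) = 0.5987
E[score] = 0.9677 + 0.9707 + 0.5987 = 2.5371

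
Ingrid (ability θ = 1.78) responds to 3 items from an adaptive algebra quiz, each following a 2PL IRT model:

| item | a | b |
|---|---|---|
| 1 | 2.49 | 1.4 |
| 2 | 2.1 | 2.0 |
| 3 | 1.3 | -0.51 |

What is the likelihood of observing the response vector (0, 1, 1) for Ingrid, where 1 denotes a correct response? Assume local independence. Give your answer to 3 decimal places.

P(θ) = 1 / (1 + exp(−a(θ − b)))
P_1 = 1/(1+e^{-0.9462}) = 0.7204
P_2 = 1/(1+e^{0.4620}) = 0.3865
P_3 = 1/(1+e^{-2.9770}) = 0.9515
L = (1−P_1) × P_2 × P_3 = 0.2796 × 0.3865 × 0.9515 = 0.10285

0.103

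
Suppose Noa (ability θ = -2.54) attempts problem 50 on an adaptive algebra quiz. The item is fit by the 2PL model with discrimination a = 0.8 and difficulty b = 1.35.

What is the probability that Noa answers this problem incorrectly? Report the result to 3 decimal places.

P(θ) = 1 / (1 + exp(−a(θ − b)))
Exponent: 0.8 × (-2.54 − 1.35) = -3.1120
1/(1 + e^{3.1120}) = 0.0426
P(incorrect) = 1 − 0.0426 = 0.9574

0.957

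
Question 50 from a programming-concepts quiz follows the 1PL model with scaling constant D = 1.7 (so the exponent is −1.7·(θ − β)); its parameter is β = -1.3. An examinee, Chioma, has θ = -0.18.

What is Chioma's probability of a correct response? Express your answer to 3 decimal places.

P(θ) = 1 / (1 + exp(−D·(θ − β)))
Exponent: 1.7 × (-0.18 − (-1.3)) = 1.9040
1/(1 + e^{-1.9040}) = 0.8703
P = 0.8703

0.870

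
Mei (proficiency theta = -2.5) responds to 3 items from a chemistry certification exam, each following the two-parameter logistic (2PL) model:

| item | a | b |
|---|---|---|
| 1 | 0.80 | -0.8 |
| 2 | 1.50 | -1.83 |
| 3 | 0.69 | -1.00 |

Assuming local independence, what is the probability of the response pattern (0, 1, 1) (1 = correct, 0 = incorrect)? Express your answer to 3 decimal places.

0.056

P(theta) = 1 / (1 + exp(−a(theta − b)))
P_1 = 1/(1+e^{1.3600}) = 0.2042
P_2 = 1/(1+e^{1.0050}) = 0.2680
P_3 = 1/(1+e^{1.0350}) = 0.2621
L = (1−P_1) × P_2 × P_3 = 0.7958 × 0.2680 × 0.2621 = 0.05589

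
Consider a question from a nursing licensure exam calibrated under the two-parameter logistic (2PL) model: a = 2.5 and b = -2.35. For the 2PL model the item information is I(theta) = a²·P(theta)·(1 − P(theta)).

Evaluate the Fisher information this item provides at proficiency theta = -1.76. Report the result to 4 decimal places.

P = 1/(1+e^{-1.4750}) = 0.8138
P(1−P) = 0.8138 × 0.1862 = 0.1515
I = a² × P(1−P) = 2.5² × 0.1515 = 0.94700

0.9470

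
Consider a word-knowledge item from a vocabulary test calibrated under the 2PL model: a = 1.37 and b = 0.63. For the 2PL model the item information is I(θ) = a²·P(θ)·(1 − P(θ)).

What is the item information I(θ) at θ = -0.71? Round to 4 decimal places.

P = 1/(1+e^{1.8358}) = 0.1375
P(1−P) = 0.1375 × 0.8625 = 0.1186
I = a² × P(1−P) = 1.37² × 0.1186 = 0.22265

0.2227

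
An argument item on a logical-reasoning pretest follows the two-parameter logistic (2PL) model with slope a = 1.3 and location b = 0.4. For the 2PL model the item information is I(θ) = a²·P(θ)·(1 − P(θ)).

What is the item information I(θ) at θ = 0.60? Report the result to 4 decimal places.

P = 1/(1+e^{-0.2600}) = 0.5646
P(1−P) = 0.5646 × 0.4354 = 0.2458
I = a² × P(1−P) = 1.3² × 0.2458 = 0.41544

0.4154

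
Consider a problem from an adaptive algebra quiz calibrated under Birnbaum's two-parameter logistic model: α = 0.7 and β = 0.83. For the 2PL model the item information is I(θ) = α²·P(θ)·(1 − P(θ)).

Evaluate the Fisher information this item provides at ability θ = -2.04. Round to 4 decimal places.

0.0511

P = 1/(1+e^{2.0090}) = 0.1183
P(1−P) = 0.1183 × 0.8817 = 0.1043
I = α² × P(1−P) = 0.7² × 0.1043 = 0.05109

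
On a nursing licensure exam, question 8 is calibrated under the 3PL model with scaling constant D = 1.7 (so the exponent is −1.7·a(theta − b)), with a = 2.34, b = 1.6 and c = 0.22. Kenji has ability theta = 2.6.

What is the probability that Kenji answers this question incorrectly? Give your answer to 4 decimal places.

P(theta) = c + (1 − c) · 1 / (1 + exp(−D·a(theta − b)))
Exponent: 1.7 × 2.34 × (2.6 − 1.6) = 3.9780
1/(1 + e^{-3.9780}) = 0.9816
P = 0.22 + 0.78 × 0.9816 = 0.9857
P(incorrect) = 1 − 0.9857 = 0.0143

0.0143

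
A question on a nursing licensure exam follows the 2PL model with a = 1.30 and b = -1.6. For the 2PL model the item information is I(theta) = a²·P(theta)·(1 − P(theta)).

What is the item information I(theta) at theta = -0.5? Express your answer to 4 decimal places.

0.2633

P = 1/(1+e^{-1.4300}) = 0.8069
P(1−P) = 0.8069 × 0.1931 = 0.1558
I = a² × P(1−P) = 1.30² × 0.1558 = 0.26332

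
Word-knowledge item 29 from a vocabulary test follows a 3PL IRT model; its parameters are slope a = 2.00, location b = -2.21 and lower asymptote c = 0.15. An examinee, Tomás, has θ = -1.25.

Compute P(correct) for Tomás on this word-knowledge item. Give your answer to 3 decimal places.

0.891

P(θ) = c + (1 − c) · 1 / (1 + exp(−a(θ − b)))
Exponent: 2.00 × (-1.25 − (-2.21)) = 1.9200
1/(1 + e^{-1.9200}) = 0.8721
P = 0.15 + 0.85 × 0.8721 = 0.8913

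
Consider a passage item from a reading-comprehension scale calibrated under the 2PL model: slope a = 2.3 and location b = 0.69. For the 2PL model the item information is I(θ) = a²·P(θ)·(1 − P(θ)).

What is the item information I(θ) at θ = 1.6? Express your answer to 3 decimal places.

0.517

P = 1/(1+e^{-2.0930}) = 0.8902
P(1−P) = 0.8902 × 0.1098 = 0.0977
I = a² × P(1−P) = 2.3² × 0.0977 = 0.51698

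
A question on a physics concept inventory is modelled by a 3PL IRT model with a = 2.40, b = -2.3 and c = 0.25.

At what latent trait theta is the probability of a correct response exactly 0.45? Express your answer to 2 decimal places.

P(theta) = c + (1 − c) · 1 / (1 + exp(−a(theta − b)))
Remove guessing floor: (0.45 − 0.25)/(1 − 0.25) = 0.2667
logit = ln(0.2667/0.7333) = -1.0116
theta = b + logit/(a) = -2.3 + (-1.0116)/2.4000 = -2.7215

-2.72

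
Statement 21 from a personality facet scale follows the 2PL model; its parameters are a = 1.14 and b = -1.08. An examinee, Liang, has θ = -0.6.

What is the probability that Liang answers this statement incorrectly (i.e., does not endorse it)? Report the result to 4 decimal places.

0.3665

P(θ) = 1 / (1 + exp(−a(θ − b)))
Exponent: 1.14 × (-0.6 − (-1.08)) = 0.5472
1/(1 + e^{-0.5472}) = 0.6335
P(incorrect) = 1 − 0.6335 = 0.3665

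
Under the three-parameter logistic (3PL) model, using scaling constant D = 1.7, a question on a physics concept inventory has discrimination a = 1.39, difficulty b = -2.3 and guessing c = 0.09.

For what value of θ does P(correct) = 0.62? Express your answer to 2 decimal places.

-2.16

P(θ) = c + (1 − c) · 1 / (1 + exp(−D·a(θ − b)))
Remove guessing floor: (0.62 − 0.09)/(1 − 0.09) = 0.5824
logit = ln(0.5824/0.4176) = 0.3327
θ = b + logit/(1.7·a) = -2.3 + 0.3327/2.3630 = -2.1592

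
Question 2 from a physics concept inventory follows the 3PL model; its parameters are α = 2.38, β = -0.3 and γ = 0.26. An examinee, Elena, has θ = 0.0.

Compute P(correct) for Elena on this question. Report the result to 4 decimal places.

0.7568

P(θ) = γ + (1 − γ) · 1 / (1 + exp(−α(θ − β)))
Exponent: 2.38 × (0.0 − (-0.3)) = 0.7140
1/(1 + e^{-0.7140}) = 0.6713
P = 0.26 + 0.74 × 0.6713 = 0.7568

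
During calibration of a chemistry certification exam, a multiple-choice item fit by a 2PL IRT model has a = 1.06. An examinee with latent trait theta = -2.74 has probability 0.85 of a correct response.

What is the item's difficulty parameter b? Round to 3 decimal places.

-4.376

P(theta) = 1 / (1 + exp(−a(theta − b)))
logit(0.85) = ln(0.85/0.15) = 1.7346
b = theta − logit/(a) = -2.74 − 1.7346/1.0600 = -4.3764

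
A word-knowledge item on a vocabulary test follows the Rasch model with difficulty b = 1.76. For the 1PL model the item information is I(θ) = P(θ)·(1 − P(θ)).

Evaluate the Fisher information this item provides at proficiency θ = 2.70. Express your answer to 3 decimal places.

0.202

P = 1/(1+e^{-0.9400}) = 0.7191
P(1−P) = 0.7191 × 0.2809 = 0.2020
I = P(1−P) = 0.20200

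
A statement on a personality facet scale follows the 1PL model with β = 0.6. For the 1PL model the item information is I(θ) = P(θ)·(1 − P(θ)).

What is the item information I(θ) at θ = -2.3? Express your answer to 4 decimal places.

0.0494

P = 1/(1+e^{2.9000}) = 0.0522
P(1−P) = 0.0522 × 0.9478 = 0.0494
I = P(1−P) = 0.04943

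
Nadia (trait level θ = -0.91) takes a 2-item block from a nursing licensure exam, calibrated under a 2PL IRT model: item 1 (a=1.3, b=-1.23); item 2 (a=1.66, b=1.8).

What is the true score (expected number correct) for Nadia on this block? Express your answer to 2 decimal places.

P(θ) = 1 / (1 + exp(−a(θ − b)))
P_1 = 1/(1+e^{-0.4160}) = 0.6025
P_2 = 1/(1+e^{4.4986}) = 0.0110
E[score] = 0.6025 + 0.0110 = 0.6135

0.61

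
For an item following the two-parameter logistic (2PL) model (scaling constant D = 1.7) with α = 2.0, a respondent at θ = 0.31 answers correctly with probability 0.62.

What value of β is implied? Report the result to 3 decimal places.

0.166

P(θ) = 1 / (1 + exp(−D·α(θ − β)))
logit(0.62) = ln(0.62/0.38) = 0.4895
β = θ − logit/(1.7·α) = 0.31 − 0.4895/3.4000 = 0.1660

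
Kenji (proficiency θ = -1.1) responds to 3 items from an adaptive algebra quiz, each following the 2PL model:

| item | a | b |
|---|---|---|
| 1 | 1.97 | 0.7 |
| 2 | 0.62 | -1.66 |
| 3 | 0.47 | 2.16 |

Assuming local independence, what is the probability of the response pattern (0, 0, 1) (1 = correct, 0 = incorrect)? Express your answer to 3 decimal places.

0.072

P(θ) = 1 / (1 + exp(−a(θ − b)))
P_1 = 1/(1+e^{3.5460}) = 0.0280
P_2 = 1/(1+e^{-0.3472}) = 0.5859
P_3 = 1/(1+e^{1.5322}) = 0.1777
L = (1−P_1) × (1−P_2) × P_3 = 0.9720 × 0.4141 × 0.1777 = 0.07150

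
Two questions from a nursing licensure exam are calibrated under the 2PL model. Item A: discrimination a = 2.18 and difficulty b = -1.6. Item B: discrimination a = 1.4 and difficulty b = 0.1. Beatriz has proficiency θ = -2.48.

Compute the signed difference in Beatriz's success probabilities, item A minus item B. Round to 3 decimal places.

0.102

P(θ) = 1 / (1 + exp(−a(θ − b)))
P_A = 0.1280
P_B = 0.0263
P_A − P_B = 0.1018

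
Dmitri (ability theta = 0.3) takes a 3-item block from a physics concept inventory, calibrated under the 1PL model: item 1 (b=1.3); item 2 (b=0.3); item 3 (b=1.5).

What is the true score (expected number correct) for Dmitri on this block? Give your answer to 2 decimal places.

1.00

P(theta) = 1 / (1 + exp(−(theta − b)))
P_1 = 1/(1+e^{1.0000}) = 0.2689
P_2 = 1/(1+e^{0.0000}) = 0.5000
P_3 = 1/(1+e^{1.2000}) = 0.2315
E[score] = 0.2689 + 0.5000 + 0.2315 = 1.0004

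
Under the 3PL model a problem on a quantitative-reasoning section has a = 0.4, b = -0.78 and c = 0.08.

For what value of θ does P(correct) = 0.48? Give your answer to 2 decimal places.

P(θ) = c + (1 − c) · 1 / (1 + exp(−a(θ − b)))
Remove guessing floor: (0.48 − 0.08)/(1 − 0.08) = 0.4348
logit = ln(0.4348/0.5652) = -0.2624
θ = b + logit/(a) = -0.78 + (-0.2624)/0.4000 = -1.4359

-1.44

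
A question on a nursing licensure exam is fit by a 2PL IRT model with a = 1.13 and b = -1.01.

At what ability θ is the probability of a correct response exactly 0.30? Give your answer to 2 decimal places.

-1.76

P(θ) = 1 / (1 + exp(−a(θ − b)))
logit = ln(0.3000/0.7000) = -0.8473
θ = b + logit/(a) = -1.01 + (-0.8473)/1.1300 = -1.7598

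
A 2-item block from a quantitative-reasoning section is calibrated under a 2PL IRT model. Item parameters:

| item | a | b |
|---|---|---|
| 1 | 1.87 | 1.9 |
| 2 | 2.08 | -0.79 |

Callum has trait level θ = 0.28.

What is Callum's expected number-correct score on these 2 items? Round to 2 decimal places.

P(θ) = 1 / (1 + exp(−a(θ − b)))
P_1 = 1/(1+e^{3.0294}) = 0.0461
P_2 = 1/(1+e^{-2.2256}) = 0.9025
E[score] = 0.0461 + 0.9025 = 0.9486

0.95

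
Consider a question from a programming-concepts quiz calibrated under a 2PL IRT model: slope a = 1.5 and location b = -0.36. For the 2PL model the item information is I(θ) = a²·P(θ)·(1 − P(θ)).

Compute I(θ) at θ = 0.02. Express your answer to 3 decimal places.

P = 1/(1+e^{-0.5700}) = 0.6388
P(1−P) = 0.6388 × 0.3612 = 0.2307
I = a² × P(1−P) = 1.5² × 0.2307 = 0.51918

0.519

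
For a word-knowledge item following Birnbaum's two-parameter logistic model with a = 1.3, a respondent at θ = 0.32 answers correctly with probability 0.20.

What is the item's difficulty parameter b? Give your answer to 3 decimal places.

P(θ) = 1 / (1 + exp(−a(θ − b)))
logit(0.20) = ln(0.20/0.80) = -1.3863
b = θ − logit/(a) = 0.32 − (-1.3863)/1.3000 = 1.3864

1.386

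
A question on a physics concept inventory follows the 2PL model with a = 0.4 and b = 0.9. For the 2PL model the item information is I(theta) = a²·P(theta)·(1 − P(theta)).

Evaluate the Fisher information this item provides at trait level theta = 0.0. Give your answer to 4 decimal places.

P = 1/(1+e^{0.3600}) = 0.4110
P(1−P) = 0.4110 × 0.5890 = 0.2421
I = a² × P(1−P) = 0.4² × 0.2421 = 0.03873

0.0387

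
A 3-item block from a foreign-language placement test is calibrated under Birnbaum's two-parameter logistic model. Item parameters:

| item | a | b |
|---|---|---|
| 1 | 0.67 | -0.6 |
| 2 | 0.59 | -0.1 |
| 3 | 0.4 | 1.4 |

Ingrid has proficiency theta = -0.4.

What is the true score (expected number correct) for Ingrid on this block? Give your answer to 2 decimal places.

1.32

P(theta) = 1 / (1 + exp(−a(theta − b)))
P_1 = 1/(1+e^{-0.1340}) = 0.5334
P_2 = 1/(1+e^{0.1770}) = 0.4559
P_3 = 1/(1+e^{0.7200}) = 0.3274
E[score] = 0.5334 + 0.4559 + 0.3274 = 1.3167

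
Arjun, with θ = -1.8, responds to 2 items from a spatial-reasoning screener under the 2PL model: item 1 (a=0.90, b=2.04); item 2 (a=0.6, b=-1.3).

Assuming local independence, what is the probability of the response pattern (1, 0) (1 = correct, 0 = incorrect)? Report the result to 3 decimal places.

P(θ) = 1 / (1 + exp(−a(θ − b)))
P_1 = 1/(1+e^{3.4560}) = 0.0306
P_2 = 1/(1+e^{0.3000}) = 0.4256
L = P_1 × (1−P_2) = 0.0306 × 0.5744 = 0.01757

0.018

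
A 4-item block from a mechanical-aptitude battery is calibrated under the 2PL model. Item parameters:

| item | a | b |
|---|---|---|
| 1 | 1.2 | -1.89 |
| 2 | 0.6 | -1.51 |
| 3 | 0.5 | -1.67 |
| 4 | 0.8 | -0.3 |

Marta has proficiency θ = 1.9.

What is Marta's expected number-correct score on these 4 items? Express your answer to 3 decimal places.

3.585

P(θ) = 1 / (1 + exp(−a(θ − b)))
P_1 = 1/(1+e^{-4.5480}) = 0.9895
P_2 = 1/(1+e^{-2.0460}) = 0.8855
P_3 = 1/(1+e^{-1.7850}) = 0.8563
P_4 = 1/(1+e^{-1.7600}) = 0.8532
E[score] = 0.9895 + 0.8855 + 0.8563 + 0.8532 = 3.5846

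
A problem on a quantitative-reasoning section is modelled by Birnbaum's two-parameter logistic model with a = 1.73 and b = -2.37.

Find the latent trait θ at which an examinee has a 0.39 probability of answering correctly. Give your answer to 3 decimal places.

P(θ) = 1 / (1 + exp(−a(θ − b)))
logit = ln(0.3900/0.6100) = -0.4473
θ = b + logit/(a) = -2.37 + (-0.4473)/1.7300 = -2.6286

-2.629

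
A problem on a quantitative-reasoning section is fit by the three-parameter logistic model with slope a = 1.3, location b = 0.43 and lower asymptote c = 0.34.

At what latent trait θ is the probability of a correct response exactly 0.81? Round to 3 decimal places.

P(θ) = c + (1 − c) · 1 / (1 + exp(−a(θ − b)))
Remove guessing floor: (0.81 − 0.34)/(1 − 0.34) = 0.7121
logit = ln(0.7121/0.2879) = 0.9057
θ = b + logit/(a) = 0.43 + 0.9057/1.3000 = 1.1267

1.127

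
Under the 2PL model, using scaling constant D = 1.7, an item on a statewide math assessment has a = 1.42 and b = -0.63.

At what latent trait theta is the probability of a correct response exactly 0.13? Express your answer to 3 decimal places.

-1.417

P(theta) = 1 / (1 + exp(−D·a(theta − b)))
logit = ln(0.1300/0.8700) = -1.9010
theta = b + logit/(1.7·a) = -0.63 + (-1.9010)/2.4140 = -1.4175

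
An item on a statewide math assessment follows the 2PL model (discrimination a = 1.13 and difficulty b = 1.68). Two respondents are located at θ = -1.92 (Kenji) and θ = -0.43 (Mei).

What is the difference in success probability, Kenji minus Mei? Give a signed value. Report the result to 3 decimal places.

P(θ) = 1 / (1 + exp(−a(θ − b)))
P(Kenji) = 0.0168  [exponent -4.0680]
P(Mei) = 0.0844  [exponent -2.3843]
Difference = 0.0168 − 0.0844 = -0.0676

-0.068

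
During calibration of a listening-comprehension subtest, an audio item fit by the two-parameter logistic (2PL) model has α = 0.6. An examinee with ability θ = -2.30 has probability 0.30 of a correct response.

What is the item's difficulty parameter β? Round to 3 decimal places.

-0.888

P(θ) = 1 / (1 + exp(−α(θ − β)))
logit(0.30) = ln(0.30/0.70) = -0.8473
β = θ − logit/(α) = -2.30 − (-0.8473)/0.6000 = -0.8878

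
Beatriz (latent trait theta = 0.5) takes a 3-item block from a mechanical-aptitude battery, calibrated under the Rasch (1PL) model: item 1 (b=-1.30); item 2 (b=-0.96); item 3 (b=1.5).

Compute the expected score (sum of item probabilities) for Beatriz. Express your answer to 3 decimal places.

1.939

P(theta) = 1 / (1 + exp(−(theta − b)))
P_1 = 1/(1+e^{-1.8000}) = 0.8581
P_2 = 1/(1+e^{-1.4600}) = 0.8115
P_3 = 1/(1+e^{1.0000}) = 0.2689
E[score] = 0.8581 + 0.8115 + 0.2689 = 1.9386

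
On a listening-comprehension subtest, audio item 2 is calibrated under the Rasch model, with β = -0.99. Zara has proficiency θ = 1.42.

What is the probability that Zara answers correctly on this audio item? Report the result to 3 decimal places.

P(θ) = 1 / (1 + exp(−(θ − β)))
Exponent: (1.42 − (-0.99)) = 2.4100
1/(1 + e^{-2.4100}) = 0.9176
P = 0.9176

0.918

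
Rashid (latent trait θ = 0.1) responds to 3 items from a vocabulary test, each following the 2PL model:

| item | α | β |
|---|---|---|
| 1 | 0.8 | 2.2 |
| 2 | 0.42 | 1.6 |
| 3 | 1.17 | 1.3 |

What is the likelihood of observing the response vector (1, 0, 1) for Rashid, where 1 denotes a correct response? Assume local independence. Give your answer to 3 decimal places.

P(θ) = 1 / (1 + exp(−α(θ − β)))
P_1 = 1/(1+e^{1.6800}) = 0.1571
P_2 = 1/(1+e^{0.6300}) = 0.3475
P_3 = 1/(1+e^{1.4040}) = 0.1972
L = P_1 × (1−P_2) × P_3 = 0.1571 × 0.6525 × 0.1972 = 0.02021

0.020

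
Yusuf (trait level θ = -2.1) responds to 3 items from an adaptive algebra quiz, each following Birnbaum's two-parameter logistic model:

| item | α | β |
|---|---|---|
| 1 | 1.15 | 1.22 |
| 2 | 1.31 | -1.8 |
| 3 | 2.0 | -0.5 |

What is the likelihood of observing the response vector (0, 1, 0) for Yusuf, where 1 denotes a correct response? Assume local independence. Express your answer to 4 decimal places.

P(θ) = 1 / (1 + exp(−α(θ − β)))
P_1 = 1/(1+e^{3.8180}) = 0.0215
P_2 = 1/(1+e^{0.3930}) = 0.4030
P_3 = 1/(1+e^{3.2000}) = 0.0392
L = (1−P_1) × P_2 × (1−P_3) = 0.9785 × 0.4030 × 0.9608 = 0.37889

0.3789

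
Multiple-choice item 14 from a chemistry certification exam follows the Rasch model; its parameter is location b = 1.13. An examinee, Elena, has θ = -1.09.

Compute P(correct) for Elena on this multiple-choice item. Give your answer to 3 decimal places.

P(θ) = 1 / (1 + exp(−(θ − b)))
Exponent: (-1.09 − 1.13) = -2.2200
1/(1 + e^{2.2200}) = 0.0980
P = 0.0980

0.098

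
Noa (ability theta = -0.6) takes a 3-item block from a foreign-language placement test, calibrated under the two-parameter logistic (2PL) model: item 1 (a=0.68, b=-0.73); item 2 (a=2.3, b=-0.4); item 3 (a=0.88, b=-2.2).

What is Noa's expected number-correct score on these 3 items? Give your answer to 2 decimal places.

P(theta) = 1 / (1 + exp(−a(theta − b)))
P_1 = 1/(1+e^{-0.0884}) = 0.5221
P_2 = 1/(1+e^{0.4600}) = 0.3870
P_3 = 1/(1+e^{-1.4080}) = 0.8035
E[score] = 0.5221 + 0.3870 + 0.8035 = 1.7125

1.71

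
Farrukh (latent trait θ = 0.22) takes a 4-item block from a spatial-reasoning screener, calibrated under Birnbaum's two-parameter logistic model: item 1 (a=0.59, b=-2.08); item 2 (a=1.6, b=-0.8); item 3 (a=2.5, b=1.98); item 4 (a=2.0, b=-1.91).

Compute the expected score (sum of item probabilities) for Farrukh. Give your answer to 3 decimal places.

2.630

P(θ) = 1 / (1 + exp(−a(θ − b)))
P_1 = 1/(1+e^{-1.3570}) = 0.7953
P_2 = 1/(1+e^{-1.6320}) = 0.8364
P_3 = 1/(1+e^{4.4000}) = 0.0121
P_4 = 1/(1+e^{-4.2600}) = 0.9861
E[score] = 0.7953 + 0.8364 + 0.0121 + 0.9861 = 2.6299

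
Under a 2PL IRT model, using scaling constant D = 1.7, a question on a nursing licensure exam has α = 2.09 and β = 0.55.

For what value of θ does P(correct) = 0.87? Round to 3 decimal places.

1.085

P(θ) = 1 / (1 + exp(−D·α(θ − β)))
logit = ln(0.8700/0.1300) = 1.9010
θ = β + logit/(1.7·α) = 0.55 + 1.9010/3.5530 = 1.0850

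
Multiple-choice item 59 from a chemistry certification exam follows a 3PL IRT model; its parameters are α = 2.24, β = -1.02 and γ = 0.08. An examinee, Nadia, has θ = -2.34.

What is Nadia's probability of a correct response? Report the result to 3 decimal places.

P(θ) = γ + (1 − γ) · 1 / (1 + exp(−α(θ − β)))
Exponent: 2.24 × (-2.34 − (-1.02)) = -2.9568
1/(1 + e^{2.9568}) = 0.0494
P = 0.08 + 0.92 × 0.0494 = 0.1255

0.125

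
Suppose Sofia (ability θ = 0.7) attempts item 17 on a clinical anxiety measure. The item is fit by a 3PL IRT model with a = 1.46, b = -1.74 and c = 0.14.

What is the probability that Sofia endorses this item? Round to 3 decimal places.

P(θ) = c + (1 − c) · 1 / (1 + exp(−a(θ − b)))
Exponent: 1.46 × (0.7 − (-1.74)) = 3.5624
1/(1 + e^{-3.5624}) = 0.9724
P = 0.14 + 0.86 × 0.9724 = 0.9763

0.976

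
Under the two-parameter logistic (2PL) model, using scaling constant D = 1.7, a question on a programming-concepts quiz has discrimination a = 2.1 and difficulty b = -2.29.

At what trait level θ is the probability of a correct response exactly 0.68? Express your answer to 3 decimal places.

P(θ) = 1 / (1 + exp(−D·a(θ − b)))
logit = ln(0.6800/0.3200) = 0.7538
θ = b + logit/(1.7·a) = -2.29 + 0.7538/3.5700 = -2.0789

-2.079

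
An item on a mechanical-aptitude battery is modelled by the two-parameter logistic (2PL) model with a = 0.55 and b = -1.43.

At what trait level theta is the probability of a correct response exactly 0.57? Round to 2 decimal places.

-0.92

P(theta) = 1 / (1 + exp(−a(theta − b)))
logit = ln(0.5700/0.4300) = 0.2819
theta = b + logit/(a) = -1.43 + 0.2819/0.5500 = -0.9175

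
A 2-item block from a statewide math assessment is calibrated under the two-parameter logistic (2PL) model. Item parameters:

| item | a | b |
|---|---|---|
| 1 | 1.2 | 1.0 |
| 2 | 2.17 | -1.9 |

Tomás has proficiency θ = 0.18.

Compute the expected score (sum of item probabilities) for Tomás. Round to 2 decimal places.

P(θ) = 1 / (1 + exp(−a(θ − b)))
P_1 = 1/(1+e^{0.9840}) = 0.2721
P_2 = 1/(1+e^{-4.5136}) = 0.9892
E[score] = 0.2721 + 0.9892 = 1.2613

1.26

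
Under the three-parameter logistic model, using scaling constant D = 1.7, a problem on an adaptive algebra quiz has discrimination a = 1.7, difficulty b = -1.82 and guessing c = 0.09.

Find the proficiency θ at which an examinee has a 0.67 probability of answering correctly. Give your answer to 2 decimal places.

-1.62

P(θ) = c + (1 − c) · 1 / (1 + exp(−D·a(θ − b)))
Remove guessing floor: (0.67 − 0.09)/(1 − 0.09) = 0.6374
logit = ln(0.6374/0.3626) = 0.5639
θ = b + logit/(1.7·a) = -1.82 + 0.5639/2.8900 = -1.6249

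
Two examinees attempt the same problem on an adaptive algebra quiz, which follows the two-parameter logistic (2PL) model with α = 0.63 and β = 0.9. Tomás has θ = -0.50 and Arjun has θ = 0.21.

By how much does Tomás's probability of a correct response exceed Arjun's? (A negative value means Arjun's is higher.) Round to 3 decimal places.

-0.100

P(θ) = 1 / (1 + exp(−α(θ − β)))
P(Tomás) = 0.2928  [exponent -0.8820]
P(Arjun) = 0.3930  [exponent -0.4347]
Difference = 0.2928 − 0.3930 = -0.1002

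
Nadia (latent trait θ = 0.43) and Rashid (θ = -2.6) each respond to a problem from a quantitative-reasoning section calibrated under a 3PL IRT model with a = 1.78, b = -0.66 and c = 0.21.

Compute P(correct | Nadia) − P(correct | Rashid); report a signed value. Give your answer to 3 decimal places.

0.667

P(θ) = c + (1 − c) · 1 / (1 + exp(−a(θ − b)))
P(Nadia) = 0.9008  [exponent 1.9402]
P(Rashid) = 0.2342  [exponent -3.4532]
Difference = 0.9008 − 0.2342 = 0.6665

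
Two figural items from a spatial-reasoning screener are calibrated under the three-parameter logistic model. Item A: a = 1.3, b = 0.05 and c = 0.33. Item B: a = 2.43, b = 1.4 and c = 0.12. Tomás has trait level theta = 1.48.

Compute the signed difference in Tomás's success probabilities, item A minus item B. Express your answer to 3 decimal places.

0.307

P(theta) = c + (1 − c) · 1 / (1 + exp(−a(theta − b)))
P_A = 0.9097
P_B = 0.6026
P_A − P_B = 0.3070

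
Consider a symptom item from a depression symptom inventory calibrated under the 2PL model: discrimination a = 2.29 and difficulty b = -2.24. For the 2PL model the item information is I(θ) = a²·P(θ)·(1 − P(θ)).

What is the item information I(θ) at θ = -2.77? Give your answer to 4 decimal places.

P = 1/(1+e^{1.2137}) = 0.2290
P(1−P) = 0.2290 × 0.7710 = 0.1766
I = a² × P(1−P) = 2.29² × 0.1766 = 0.92603

0.9260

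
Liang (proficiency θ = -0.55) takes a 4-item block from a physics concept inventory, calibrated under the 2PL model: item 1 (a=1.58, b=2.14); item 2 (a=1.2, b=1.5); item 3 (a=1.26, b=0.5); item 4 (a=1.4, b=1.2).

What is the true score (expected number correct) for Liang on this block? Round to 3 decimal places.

0.383

P(θ) = 1 / (1 + exp(−a(θ − b)))
P_1 = 1/(1+e^{4.2502}) = 0.0141
P_2 = 1/(1+e^{2.4600}) = 0.0787
P_3 = 1/(1+e^{1.3230}) = 0.2103
P_4 = 1/(1+e^{2.4500}) = 0.0794
E[score] = 0.0141 + 0.0787 + 0.2103 + 0.0794 = 0.3825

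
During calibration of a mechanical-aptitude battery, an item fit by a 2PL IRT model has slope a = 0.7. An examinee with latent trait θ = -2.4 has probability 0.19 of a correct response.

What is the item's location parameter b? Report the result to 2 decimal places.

P(θ) = 1 / (1 + exp(−a(θ − b)))
logit(0.19) = ln(0.19/0.81) = -1.4500
b = θ − logit/(a) = -2.4 − (-1.4500)/0.7000 = -0.3286

-0.33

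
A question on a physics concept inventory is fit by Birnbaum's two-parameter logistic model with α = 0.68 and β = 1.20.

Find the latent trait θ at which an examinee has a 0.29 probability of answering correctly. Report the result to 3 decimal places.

P(θ) = 1 / (1 + exp(−α(θ − β)))
logit = ln(0.2900/0.7100) = -0.8954
θ = β + logit/(α) = 1.20 + (-0.8954)/0.6800 = -0.1167

-0.117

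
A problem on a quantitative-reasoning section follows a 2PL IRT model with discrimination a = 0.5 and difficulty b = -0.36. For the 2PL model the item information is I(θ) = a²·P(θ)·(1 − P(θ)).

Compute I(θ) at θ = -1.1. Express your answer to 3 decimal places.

0.060

P = 1/(1+e^{0.3700}) = 0.4085
P(1−P) = 0.4085 × 0.5915 = 0.2416
I = a² × P(1−P) = 0.5² × 0.2416 = 0.06041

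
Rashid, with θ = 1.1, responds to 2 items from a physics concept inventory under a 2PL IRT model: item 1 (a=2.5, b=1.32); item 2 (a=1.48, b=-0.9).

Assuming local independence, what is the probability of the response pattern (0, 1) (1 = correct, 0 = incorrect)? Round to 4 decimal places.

0.6029

P(θ) = 1 / (1 + exp(−a(θ − b)))
P_1 = 1/(1+e^{0.5500}) = 0.3659
P_2 = 1/(1+e^{-2.9600}) = 0.9507
L = (1−P_1) × P_2 = 0.6341 × 0.9507 = 0.60289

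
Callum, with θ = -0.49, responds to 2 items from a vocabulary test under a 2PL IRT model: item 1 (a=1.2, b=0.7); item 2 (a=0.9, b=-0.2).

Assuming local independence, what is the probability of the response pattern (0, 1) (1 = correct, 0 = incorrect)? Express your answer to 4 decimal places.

0.3510

P(θ) = 1 / (1 + exp(−a(θ − b)))
P_1 = 1/(1+e^{1.4280}) = 0.1934
P_2 = 1/(1+e^{0.2610}) = 0.4351
L = (1−P_1) × P_2 = 0.8066 × 0.4351 = 0.35096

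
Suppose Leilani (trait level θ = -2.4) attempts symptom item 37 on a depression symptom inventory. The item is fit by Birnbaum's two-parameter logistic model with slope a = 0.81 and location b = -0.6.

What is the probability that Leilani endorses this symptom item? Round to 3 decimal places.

0.189

P(θ) = 1 / (1 + exp(−a(θ − b)))
Exponent: 0.81 × (-2.4 − (-0.6)) = -1.4580
1/(1 + e^{1.4580}) = 0.1888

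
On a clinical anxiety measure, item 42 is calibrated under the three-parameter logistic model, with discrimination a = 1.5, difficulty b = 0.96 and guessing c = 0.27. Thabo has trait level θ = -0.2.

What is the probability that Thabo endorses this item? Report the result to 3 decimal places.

P(θ) = c + (1 − c) · 1 / (1 + exp(−a(θ − b)))
Exponent: 1.5 × (-0.2 − 0.96) = -1.7400
1/(1 + e^{1.7400}) = 0.1493
P = 0.27 + 0.73 × 0.1493 = 0.3790

0.379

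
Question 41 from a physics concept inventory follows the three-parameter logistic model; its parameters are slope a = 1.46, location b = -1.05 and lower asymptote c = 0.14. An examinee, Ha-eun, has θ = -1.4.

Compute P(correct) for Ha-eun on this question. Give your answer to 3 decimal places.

P(θ) = c + (1 − c) · 1 / (1 + exp(−a(θ − b)))
Exponent: 1.46 × (-1.4 − (-1.05)) = -0.5110
1/(1 + e^{0.5110}) = 0.3750
P = 0.14 + 0.86 × 0.3750 = 0.4625

0.462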